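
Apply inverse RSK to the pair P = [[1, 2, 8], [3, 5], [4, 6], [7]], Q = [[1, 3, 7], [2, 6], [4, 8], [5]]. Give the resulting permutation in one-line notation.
7 4 6 3 1 5 8 2

Reverse the RSK construction: for i from n down to 1, find the cell of Q containing i, remove the entry at that cell from P, and reverse-bump it up through P; the value ejected from row 1 is w(i).

Step i=8: Q has 8 at row 3, column 2; remove 6 from row 3 of P and reverse-bump: 6 enters row 2 and ejects 5; 5 enters row 1 and ejects 2. So w(8) = 2. P is now [[1, 5, 8], [3, 6], [4], [7]].
Step i=7: Q has 7 at row 1, column 3; remove that cell from P, ejecting 8. So w(7) = 8. P is now [[1, 5], [3, 6], [4], [7]].
Step i=6: Q has 6 at row 2, column 2; remove 6 from row 2 of P and reverse-bump: 6 enters row 1 and ejects 5. So w(6) = 5. P is now [[1, 6], [3], [4], [7]].
Step i=5: Q has 5 at row 4, column 1; remove 7 from row 4 of P and reverse-bump: 7 enters row 3 and ejects 4; 4 enters row 2 and ejects 3; 3 enters row 1 and ejects 1. So w(5) = 1. P is now [[3, 6], [4], [7]].
Step i=4: Q has 4 at row 3, column 1; remove 7 from row 3 of P and reverse-bump: 7 enters row 2 and ejects 4; 4 enters row 1 and ejects 3. So w(4) = 3. P is now [[4, 6], [7]].
Step i=3: Q has 3 at row 1, column 2; remove that cell from P, ejecting 6. So w(3) = 6. P is now [[4], [7]].
Step i=2: Q has 2 at row 2, column 1; remove 7 from row 2 of P and reverse-bump: 7 enters row 1 and ejects 4. So w(2) = 4. P is now [[7]].
Step i=1: Q has 1 at row 1, column 1; remove that cell from P, ejecting 7. So w(1) = 7. P is now [].

So w = 7 4 6 3 1 5 8 2.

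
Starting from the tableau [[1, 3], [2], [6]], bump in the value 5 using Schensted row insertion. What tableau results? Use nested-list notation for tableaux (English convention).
5 is larger than every entry of row 1, so it is appended to row 1. The new tableau is [[1, 3, 5], [2], [6]].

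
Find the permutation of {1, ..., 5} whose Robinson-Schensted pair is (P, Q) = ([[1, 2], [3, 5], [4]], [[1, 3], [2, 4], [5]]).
4 1 5 3 2

Reverse the RSK construction: for i from n down to 1, find the cell of Q containing i, remove the entry at that cell from P, and reverse-bump it up through P; the value ejected from row 1 is w(i).

Step i=5: Q has 5 at row 3, column 1; remove 4 from row 3 of P and reverse-bump: 4 enters row 2 and ejects 3; 3 enters row 1 and ejects 2. So w(5) = 2. P is now [[1, 3], [4, 5]].
Step i=4: Q has 4 at row 2, column 2; remove 5 from row 2 of P and reverse-bump: 5 enters row 1 and ejects 3. So w(4) = 3. P is now [[1, 5], [4]].
Step i=3: Q has 3 at row 1, column 2; remove that cell from P, ejecting 5. So w(3) = 5. P is now [[1], [4]].
Step i=2: Q has 2 at row 2, column 1; remove 4 from row 2 of P and reverse-bump: 4 enters row 1 and ejects 1. So w(2) = 1. P is now [[4]].
Step i=1: Q has 1 at row 1, column 1; remove that cell from P, ejecting 4. So w(1) = 4. P is now [].

So w = 4 1 5 3 2.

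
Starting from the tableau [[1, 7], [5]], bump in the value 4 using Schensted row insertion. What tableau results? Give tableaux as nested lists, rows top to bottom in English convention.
In row 1, 4 replaces 7 (the leftmost entry greater than 4); 7 is bumped to row 2. 7 is appended to row 2. The new tableau is [[1, 4], [5, 7]].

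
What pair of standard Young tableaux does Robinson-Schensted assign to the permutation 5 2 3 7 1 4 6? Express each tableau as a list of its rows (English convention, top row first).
Insert each entry of the permutation into P by Schensted row insertion, recording in Q the position of each new cell.

Insert 5: appended to row 1. P = [[5]].
Insert 2: 2 bumps 5 from row 1; 5 starts row 2. P = [[2], [5]].
Insert 3: appended to row 1. P = [[2, 3], [5]].
Insert 7: appended to row 1. P = [[2, 3, 7], [5]].
Insert 1: 1 bumps 2 from row 1; 2 bumps 5 from row 2; 5 starts row 3. P = [[1, 3, 7], [2], [5]].
Insert 4: 4 bumps 7 from row 1; 7 appends to row 2. P = [[1, 3, 4], [2, 7], [5]].
Insert 6: appended to row 1. P = [[1, 3, 4, 6], [2, 7], [5]].

So P = [[1, 3, 4, 6], [2, 7], [5]], Q = [[1, 3, 4, 7], [2, 6], [5]].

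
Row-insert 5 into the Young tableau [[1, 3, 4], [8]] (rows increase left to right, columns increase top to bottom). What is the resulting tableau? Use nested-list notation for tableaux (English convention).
[[1, 3, 4, 5], [8]]

5 is larger than every entry of row 1, so it is appended to row 1. The new tableau is [[1, 3, 4, 5], [8]].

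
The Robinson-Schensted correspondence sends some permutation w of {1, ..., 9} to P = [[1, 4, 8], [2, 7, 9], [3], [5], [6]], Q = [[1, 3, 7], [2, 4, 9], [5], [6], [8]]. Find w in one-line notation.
6 3 7 5 4 2 9 1 8

Reverse the RSK construction: for i from n down to 1, find the cell of Q containing i, remove the entry at that cell from P, and reverse-bump it up through P; the value ejected from row 1 is w(i).

Step i=9: Q has 9 at row 2, column 3; remove 9 from row 2 of P and reverse-bump: 9 enters row 1 and ejects 8. So w(9) = 8. P is now [[1, 4, 9], [2, 7], [3], [5], [6]].
Step i=8: Q has 8 at row 5, column 1; remove 6 from row 5 of P and reverse-bump: 6 enters row 4 and ejects 5; 5 enters row 3 and ejects 3; 3 enters row 2 and ejects 2; 2 enters row 1 and ejects 1. So w(8) = 1. P is now [[2, 4, 9], [3, 7], [5], [6]].
Step i=7: Q has 7 at row 1, column 3; remove that cell from P, ejecting 9. So w(7) = 9. P is now [[2, 4], [3, 7], [5], [6]].
Step i=6: Q has 6 at row 4, column 1; remove 6 from row 4 of P and reverse-bump: 6 enters row 3 and ejects 5; 5 enters row 2 and ejects 3; 3 enters row 1 and ejects 2. So w(6) = 2. P is now [[3, 4], [5, 7], [6]].
Step i=5: Q has 5 at row 3, column 1; remove 6 from row 3 of P and reverse-bump: 6 enters row 2 and ejects 5; 5 enters row 1 and ejects 4. So w(5) = 4. P is now [[3, 5], [6, 7]].
Step i=4: Q has 4 at row 2, column 2; remove 7 from row 2 of P and reverse-bump: 7 enters row 1 and ejects 5. So w(4) = 5. P is now [[3, 7], [6]].
Step i=3: Q has 3 at row 1, column 2; remove that cell from P, ejecting 7. So w(3) = 7. P is now [[3], [6]].
Step i=2: Q has 2 at row 2, column 1; remove 6 from row 2 of P and reverse-bump: 6 enters row 1 and ejects 3. So w(2) = 3. P is now [[6]].
Step i=1: Q has 1 at row 1, column 1; remove that cell from P, ejecting 6. So w(1) = 6. P is now [].

So w = 6 3 7 5 4 2 9 1 8.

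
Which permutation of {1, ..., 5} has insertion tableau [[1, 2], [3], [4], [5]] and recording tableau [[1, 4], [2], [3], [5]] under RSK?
Reverse the RSK construction: for i from n down to 1, find the cell of Q containing i, remove the entry at that cell from P, and reverse-bump it up through P; the value ejected from row 1 is w(i).

Step i=5: Q has 5 at row 4, column 1; remove 5 from row 4 of P and reverse-bump: 5 enters row 3 and ejects 4; 4 enters row 2 and ejects 3; 3 enters row 1 and ejects 2. So w(5) = 2. P is now [[1, 3], [4], [5]].
Step i=4: Q has 4 at row 1, column 2; remove that cell from P, ejecting 3. So w(4) = 3. P is now [[1], [4], [5]].
Step i=3: Q has 3 at row 3, column 1; remove 5 from row 3 of P and reverse-bump: 5 enters row 2 and ejects 4; 4 enters row 1 and ejects 1. So w(3) = 1. P is now [[4], [5]].
Step i=2: Q has 2 at row 2, column 1; remove 5 from row 2 of P and reverse-bump: 5 enters row 1 and ejects 4. So w(2) = 4. P is now [[5]].
Step i=1: Q has 1 at row 1, column 1; remove that cell from P, ejecting 5. So w(1) = 5. P is now [].

So w = 5 4 1 3 2.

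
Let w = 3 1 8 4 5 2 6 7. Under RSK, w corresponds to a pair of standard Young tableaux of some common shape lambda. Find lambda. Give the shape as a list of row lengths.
Row-insert each entry into an empty tableau.

After inserting 3: P = [[3]].
After inserting 1: P = [[1], [3]].
After inserting 8: P = [[1, 8], [3]].
After inserting 4: P = [[1, 4], [3, 8]].
After inserting 5: P = [[1, 4, 5], [3, 8]].
After inserting 2: P = [[1, 2, 5], [3, 4], [8]].
After inserting 6: P = [[1, 2, 5, 6], [3, 4], [8]].
After inserting 7: P = [[1, 2, 5, 6, 7], [3, 4], [8]].

The final insertion tableau P = [[1, 2, 5, 6, 7], [3, 4], [8]] has shape [5, 2, 1].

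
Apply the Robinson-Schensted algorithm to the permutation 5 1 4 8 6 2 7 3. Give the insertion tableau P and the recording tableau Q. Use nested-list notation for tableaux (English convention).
P = [[1, 2, 3, 7], [4, 6], [5, 8]], Q = [[1, 3, 4, 7], [2, 5], [6, 8]]

Insert each entry of the permutation into P by Schensted row insertion, recording in Q the position of each new cell.

After inserting 5: P = [[5]].
After inserting 1: P = [[1], [5]].
After inserting 4: P = [[1, 4], [5]].
After inserting 8: P = [[1, 4, 8], [5]].
After inserting 6: P = [[1, 4, 6], [5, 8]].
After inserting 2: P = [[1, 2, 6], [4, 8], [5]].
After inserting 7: P = [[1, 2, 6, 7], [4, 8], [5]].
After inserting 3: P = [[1, 2, 3, 7], [4, 6], [5, 8]].

So P = [[1, 2, 3, 7], [4, 6], [5, 8]], Q = [[1, 3, 4, 7], [2, 5], [6, 8]].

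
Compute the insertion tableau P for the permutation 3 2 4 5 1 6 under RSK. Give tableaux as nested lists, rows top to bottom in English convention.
After inserting 3: P = [[3]].
After inserting 2: P = [[2], [3]].
After inserting 4: P = [[2, 4], [3]].
After inserting 5: P = [[2, 4, 5], [3]].
After inserting 1: P = [[1, 4, 5], [2], [3]].
After inserting 6: P = [[1, 4, 5, 6], [2], [3]].

So P = [[1, 4, 5, 6], [2], [3]].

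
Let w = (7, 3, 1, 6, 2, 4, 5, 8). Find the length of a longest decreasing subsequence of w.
3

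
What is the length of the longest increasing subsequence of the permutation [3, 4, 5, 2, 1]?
3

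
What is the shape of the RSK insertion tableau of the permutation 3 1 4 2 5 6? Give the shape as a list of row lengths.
Row-insert each entry into an empty tableau.

After inserting 3: P = [[3]].
After inserting 1: P = [[1], [3]].
After inserting 4: P = [[1, 4], [3]].
After inserting 2: P = [[1, 2], [3, 4]].
After inserting 5: P = [[1, 2, 5], [3, 4]].
After inserting 6: P = [[1, 2, 5, 6], [3, 4]].

The final insertion tableau P = [[1, 2, 5, 6], [3, 4]] has shape [4, 2].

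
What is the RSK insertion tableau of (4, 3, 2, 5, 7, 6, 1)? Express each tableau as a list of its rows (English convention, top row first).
After inserting 4: P = [[4]].
After inserting 3: P = [[3], [4]].
After inserting 2: P = [[2], [3], [4]].
After inserting 5: P = [[2, 5], [3], [4]].
After inserting 7: P = [[2, 5, 7], [3], [4]].
After inserting 6: P = [[2, 5, 6], [3, 7], [4]].
After inserting 1: P = [[1, 5, 6], [2, 7], [3], [4]].

So P = [[1, 5, 6], [2, 7], [3], [4]].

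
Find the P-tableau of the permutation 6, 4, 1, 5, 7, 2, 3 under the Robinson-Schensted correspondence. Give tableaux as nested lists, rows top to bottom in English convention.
Insert 6: appended to row 1. P = [[6]].
Insert 4: 4 bumps 6 from row 1; 6 starts row 2. P = [[4], [6]].
Insert 1: 1 bumps 4 from row 1; 4 bumps 6 from row 2; 6 starts row 3. P = [[1], [4], [6]].
Insert 5: appended to row 1. P = [[1, 5], [4], [6]].
Insert 7: appended to row 1. P = [[1, 5, 7], [4], [6]].
Insert 2: 2 bumps 5 from row 1; 5 appends to row 2. P = [[1, 2, 7], [4, 5], [6]].
Insert 3: 3 bumps 7 from row 1; 7 appends to row 2. P = [[1, 2, 3], [4, 5, 7], [6]].

So P = [[1, 2, 3], [4, 5, 7], [6]].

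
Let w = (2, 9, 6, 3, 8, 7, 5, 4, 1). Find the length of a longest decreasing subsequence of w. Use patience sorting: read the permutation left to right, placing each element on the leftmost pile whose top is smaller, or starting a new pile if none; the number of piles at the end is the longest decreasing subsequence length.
2: new pile. tops = [2]
9: onto pile 1 (replacing 2). tops = [9]
6: new pile. tops = [9, 6]
3: new pile. tops = [9, 6, 3]
8: onto pile 2 (replacing 6). tops = [9, 8, 3]
7: onto pile 3 (replacing 3). tops = [9, 8, 7]
5: new pile. tops = [9, 8, 7, 5]
4: new pile. tops = [9, 8, 7, 5, 4]
1: new pile. tops = [9, 8, 7, 5, 4, 1]

6 piles, so the longest decreasing subsequence has length 6.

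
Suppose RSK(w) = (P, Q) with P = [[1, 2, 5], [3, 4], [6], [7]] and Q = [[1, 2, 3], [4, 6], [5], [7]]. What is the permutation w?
3 4 7 6 1 5 2

Reverse the RSK construction: for i from n down to 1, find the cell of Q containing i, remove the entry at that cell from P, and reverse-bump it up through P; the value ejected from row 1 is w(i).

Step i=7: Q has 7 at row 4, column 1; remove 7 from row 4 of P and reverse-bump: 7 enters row 3 and ejects 6; 6 enters row 2 and ejects 4; 4 enters row 1 and ejects 2. So w(7) = 2. P is now [[1, 4, 5], [3, 6], [7]].
Step i=6: Q has 6 at row 2, column 2; remove 6 from row 2 of P and reverse-bump: 6 enters row 1 and ejects 5. So w(6) = 5. P is now [[1, 4, 6], [3], [7]].
Step i=5: Q has 5 at row 3, column 1; remove 7 from row 3 of P and reverse-bump: 7 enters row 2 and ejects 3; 3 enters row 1 and ejects 1. So w(5) = 1. P is now [[3, 4, 6], [7]].
Step i=4: Q has 4 at row 2, column 1; remove 7 from row 2 of P and reverse-bump: 7 enters row 1 and ejects 6. So w(4) = 6. P is now [[3, 4, 7]].
Step i=3: Q has 3 at row 1, column 3; remove that cell from P, ejecting 7. So w(3) = 7. P is now [[3, 4]].
Step i=2: Q has 2 at row 1, column 2; remove that cell from P, ejecting 4. So w(2) = 4. P is now [[3]].
Step i=1: Q has 1 at row 1, column 1; remove that cell from P, ejecting 3. So w(1) = 3. P is now [].

So w = 3 4 7 6 1 5 2.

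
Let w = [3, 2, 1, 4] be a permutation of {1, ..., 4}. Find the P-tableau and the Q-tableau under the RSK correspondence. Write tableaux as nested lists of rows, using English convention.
P = [[1, 4], [2], [3]], Q = [[1, 4], [2], [3]]

Insert each entry of the permutation into P by Schensted row insertion, recording in Q the position of each new cell.

Insert 3: appended to row 1. P = [[3]].
Insert 2: 2 bumps 3 from row 1; 3 starts row 2. P = [[2], [3]].
Insert 1: 1 bumps 2 from row 1; 2 bumps 3 from row 2; 3 starts row 3. P = [[1], [2], [3]].
Insert 4: appended to row 1. P = [[1, 4], [2], [3]].

So P = [[1, 4], [2], [3]], Q = [[1, 4], [2], [3]].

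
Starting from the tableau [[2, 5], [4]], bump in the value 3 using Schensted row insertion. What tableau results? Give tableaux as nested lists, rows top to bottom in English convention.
[[2, 3], [4, 5]]

In row 1, 3 replaces 5 (the leftmost entry greater than 3); 5 is bumped to row 2. 5 is appended to row 2. The new tableau is [[2, 3], [4, 5]].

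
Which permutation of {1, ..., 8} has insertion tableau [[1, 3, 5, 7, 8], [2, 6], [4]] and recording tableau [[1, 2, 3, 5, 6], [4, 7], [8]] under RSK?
Reverse the RSK construction: for i from n down to 1, find the cell of Q containing i, remove the entry at that cell from P, and reverse-bump it up through P; the value ejected from row 1 is w(i).

Step i=8: Q has 8 at row 3, column 1; remove 4 from row 3 of P and reverse-bump: 4 enters row 2 and ejects 2; 2 enters row 1 and ejects 1. So w(8) = 1. P is now [[2, 3, 5, 7, 8], [4, 6]].
Step i=7: Q has 7 at row 2, column 2; remove 6 from row 2 of P and reverse-bump: 6 enters row 1 and ejects 5. So w(7) = 5. P is now [[2, 3, 6, 7, 8], [4]].
Step i=6: Q has 6 at row 1, column 5; remove that cell from P, ejecting 8. So w(6) = 8. P is now [[2, 3, 6, 7], [4]].
Step i=5: Q has 5 at row 1, column 4; remove that cell from P, ejecting 7. So w(5) = 7. P is now [[2, 3, 6], [4]].
Step i=4: Q has 4 at row 2, column 1; remove 4 from row 2 of P and reverse-bump: 4 enters row 1 and ejects 3. So w(4) = 3. P is now [[2, 4, 6]].
Step i=3: Q has 3 at row 1, column 3; remove that cell from P, ejecting 6. So w(3) = 6. P is now [[2, 4]].
Step i=2: Q has 2 at row 1, column 2; remove that cell from P, ejecting 4. So w(2) = 4. P is now [[2]].
Step i=1: Q has 1 at row 1, column 1; remove that cell from P, ejecting 2. So w(1) = 2. P is now [].

So w = 2 4 6 3 7 8 5 1.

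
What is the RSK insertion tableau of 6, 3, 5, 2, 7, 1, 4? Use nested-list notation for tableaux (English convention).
P = [[1, 4, 7], [2, 5], [3], [6]]

Insert 6: appended to row 1. P = [[6]].
Insert 3: 3 bumps 6 from row 1; 6 starts row 2. P = [[3], [6]].
Insert 5: appended to row 1. P = [[3, 5], [6]].
Insert 2: 2 bumps 3 from row 1; 3 bumps 6 from row 2; 6 starts row 3. P = [[2, 5], [3], [6]].
Insert 7: appended to row 1. P = [[2, 5, 7], [3], [6]].
Insert 1: 1 bumps 2 from row 1; 2 bumps 3 from row 2; 3 bumps 6 from row 3; 6 starts row 4. P = [[1, 5, 7], [2], [3], [6]].
Insert 4: 4 bumps 5 from row 1; 5 appends to row 2. P = [[1, 4, 7], [2, 5], [3], [6]].

So P = [[1, 4, 7], [2, 5], [3], [6]].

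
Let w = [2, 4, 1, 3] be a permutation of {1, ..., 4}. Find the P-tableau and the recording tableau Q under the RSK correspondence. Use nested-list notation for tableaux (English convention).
Insert each entry of the permutation into P by Schensted row insertion, recording in Q the position of each new cell.

Insert 2: appended to row 1. P = [[2]].
Insert 4: appended to row 1. P = [[2, 4]].
Insert 1: 1 bumps 2 from row 1; 2 starts row 2. P = [[1, 4], [2]].
Insert 3: 3 bumps 4 from row 1; 4 appends to row 2. P = [[1, 3], [2, 4]].

So P = [[1, 3], [2, 4]], Q = [[1, 2], [3, 4]].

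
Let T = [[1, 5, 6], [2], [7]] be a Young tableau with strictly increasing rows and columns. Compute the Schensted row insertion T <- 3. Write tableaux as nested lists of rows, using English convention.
[[1, 3, 6], [2, 5], [7]]

In row 1, 3 replaces 5 (the leftmost entry greater than 3); 5 is bumped to row 2. 5 is appended to row 2. The new tableau is [[1, 3, 6], [2, 5], [7]].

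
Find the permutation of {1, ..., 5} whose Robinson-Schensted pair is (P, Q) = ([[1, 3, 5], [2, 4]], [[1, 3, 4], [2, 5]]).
Reverse RSK: for i = n, n-1, ..., 1, locate i in Q, remove the corresponding corner cell from P, and reverse-bump its entry up through P; the value ejected from row 1 is w(i).

So w = 2 1 4 5 3.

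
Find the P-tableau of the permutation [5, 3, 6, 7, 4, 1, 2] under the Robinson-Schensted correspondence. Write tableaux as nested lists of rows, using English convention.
P = [[1, 2, 7], [3, 4], [5, 6]]

After inserting 5: P = [[5]].
After inserting 3: P = [[3], [5]].
After inserting 6: P = [[3, 6], [5]].
After inserting 7: P = [[3, 6, 7], [5]].
After inserting 4: P = [[3, 4, 7], [5, 6]].
After inserting 1: P = [[1, 4, 7], [3, 6], [5]].
After inserting 2: P = [[1, 2, 7], [3, 4], [5, 6]].

So P = [[1, 2, 7], [3, 4], [5, 6]].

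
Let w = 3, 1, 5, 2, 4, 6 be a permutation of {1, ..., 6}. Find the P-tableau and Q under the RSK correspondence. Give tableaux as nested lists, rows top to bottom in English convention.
Insert each entry of the permutation into P by Schensted row insertion, recording in Q the position of each new cell.

After inserting 3: P = [[3]].
After inserting 1: P = [[1], [3]].
After inserting 5: P = [[1, 5], [3]].
After inserting 2: P = [[1, 2], [3, 5]].
After inserting 4: P = [[1, 2, 4], [3, 5]].
After inserting 6: P = [[1, 2, 4, 6], [3, 5]].

So P = [[1, 2, 4, 6], [3, 5]], Q = [[1, 3, 5, 6], [2, 4]].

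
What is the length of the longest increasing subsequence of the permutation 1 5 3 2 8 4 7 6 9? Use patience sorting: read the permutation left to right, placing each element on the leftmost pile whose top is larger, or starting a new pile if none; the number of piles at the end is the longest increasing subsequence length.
1: new pile. tops = [1]
5: new pile. tops = [1, 5]
3: onto pile 2 (replacing 5). tops = [1, 3]
2: onto pile 2 (replacing 3). tops = [1, 2]
8: new pile. tops = [1, 2, 8]
4: onto pile 3 (replacing 8). tops = [1, 2, 4]
7: new pile. tops = [1, 2, 4, 7]
6: onto pile 4 (replacing 7). tops = [1, 2, 4, 6]
9: new pile. tops = [1, 2, 4, 6, 9]

5 piles, so the longest increasing subsequence has length 5.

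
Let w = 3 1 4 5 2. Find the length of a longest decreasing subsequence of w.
2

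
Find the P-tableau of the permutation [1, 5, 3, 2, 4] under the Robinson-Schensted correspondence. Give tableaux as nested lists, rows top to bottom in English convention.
Insert 1: appended to row 1. P = [[1]].
Insert 5: appended to row 1. P = [[1, 5]].
Insert 3: 3 bumps 5 from row 1; 5 starts row 2. P = [[1, 3], [5]].
Insert 2: 2 bumps 3 from row 1; 3 bumps 5 from row 2; 5 starts row 3. P = [[1, 2], [3], [5]].
Insert 4: appended to row 1. P = [[1, 2, 4], [3], [5]].

So P = [[1, 2, 4], [3], [5]].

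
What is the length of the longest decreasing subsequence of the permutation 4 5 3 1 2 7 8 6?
3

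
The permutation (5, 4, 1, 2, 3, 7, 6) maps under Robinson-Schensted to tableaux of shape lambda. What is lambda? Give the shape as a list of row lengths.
[4, 2, 1]

RSK row insertion gives P = [[1, 2, 3, 6], [4, 7], [5]], which has shape [4, 2, 1].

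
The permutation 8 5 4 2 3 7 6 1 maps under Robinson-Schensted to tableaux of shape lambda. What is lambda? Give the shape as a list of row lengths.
Row-insert each entry into an empty tableau.

After inserting 8: P = [[8]].
After inserting 5: P = [[5], [8]].
After inserting 4: P = [[4], [5], [8]].
After inserting 2: P = [[2], [4], [5], [8]].
After inserting 3: P = [[2, 3], [4], [5], [8]].
After inserting 7: P = [[2, 3, 7], [4], [5], [8]].
After inserting 6: P = [[2, 3, 6], [4, 7], [5], [8]].
After inserting 1: P = [[1, 3, 6], [2, 7], [4], [5], [8]].

The final insertion tableau P = [[1, 3, 6], [2, 7], [4], [5], [8]] has shape [3, 2, 1, 1, 1].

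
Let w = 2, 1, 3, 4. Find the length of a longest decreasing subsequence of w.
2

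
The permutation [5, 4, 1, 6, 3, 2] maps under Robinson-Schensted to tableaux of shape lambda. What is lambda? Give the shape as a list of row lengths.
Row-insert each entry into an empty tableau.

After inserting 5: P = [[5]].
After inserting 4: P = [[4], [5]].
After inserting 1: P = [[1], [4], [5]].
After inserting 6: P = [[1, 6], [4], [5]].
After inserting 3: P = [[1, 3], [4, 6], [5]].
After inserting 2: P = [[1, 2], [3, 6], [4], [5]].

The final insertion tableau P = [[1, 2], [3, 6], [4], [5]] has shape [2, 2, 1, 1].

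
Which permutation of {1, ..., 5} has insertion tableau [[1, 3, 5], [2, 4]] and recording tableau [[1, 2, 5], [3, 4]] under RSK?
Reverse RSK: for i = n, n-1, ..., 1, locate i in Q, remove the corresponding corner cell from P, and reverse-bump its entry up through P; the value ejected from row 1 is w(i).

So w = 2 4 1 3 5.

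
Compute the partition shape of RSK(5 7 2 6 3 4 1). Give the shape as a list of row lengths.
[3, 2, 1, 1]

Row-insert each entry into an empty tableau.

After inserting 5: P = [[5]].
After inserting 7: P = [[5, 7]].
After inserting 2: P = [[2, 7], [5]].
After inserting 6: P = [[2, 6], [5, 7]].
After inserting 3: P = [[2, 3], [5, 6], [7]].
After inserting 4: P = [[2, 3, 4], [5, 6], [7]].
After inserting 1: P = [[1, 3, 4], [2, 6], [5], [7]].

The final insertion tableau P = [[1, 3, 4], [2, 6], [5], [7]] has shape [3, 2, 1, 1].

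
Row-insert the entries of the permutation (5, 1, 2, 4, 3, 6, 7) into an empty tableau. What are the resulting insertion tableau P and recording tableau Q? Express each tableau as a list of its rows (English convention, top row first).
Insert each entry of the permutation into P by Schensted row insertion, recording in Q the position of each new cell.

Insert 5: appended to row 1. P = [[5]].
Insert 1: 1 bumps 5 from row 1; 5 starts row 2. P = [[1], [5]].
Insert 2: appended to row 1. P = [[1, 2], [5]].
Insert 4: appended to row 1. P = [[1, 2, 4], [5]].
Insert 3: 3 bumps 4 from row 1; 4 bumps 5 from row 2; 5 starts row 3. P = [[1, 2, 3], [4], [5]].
Insert 6: appended to row 1. P = [[1, 2, 3, 6], [4], [5]].
Insert 7: appended to row 1. P = [[1, 2, 3, 6, 7], [4], [5]].

So P = [[1, 2, 3, 6, 7], [4], [5]], Q = [[1, 3, 4, 6, 7], [2], [5]].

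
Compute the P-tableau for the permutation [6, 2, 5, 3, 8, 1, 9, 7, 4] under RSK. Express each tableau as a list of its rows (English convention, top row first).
P = [[1, 3, 4, 9], [2, 7], [5, 8], [6]]

After inserting 6: P = [[6]].
After inserting 2: P = [[2], [6]].
After inserting 5: P = [[2, 5], [6]].
After inserting 3: P = [[2, 3], [5], [6]].
After inserting 8: P = [[2, 3, 8], [5], [6]].
After inserting 1: P = [[1, 3, 8], [2], [5], [6]].
After inserting 9: P = [[1, 3, 8, 9], [2], [5], [6]].
After inserting 7: P = [[1, 3, 7, 9], [2, 8], [5], [6]].
After inserting 4: P = [[1, 3, 4, 9], [2, 7], [5, 8], [6]].

So P = [[1, 3, 4, 9], [2, 7], [5, 8], [6]].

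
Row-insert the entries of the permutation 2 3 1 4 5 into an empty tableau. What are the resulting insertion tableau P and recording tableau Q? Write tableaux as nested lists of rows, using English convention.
P = [[1, 3, 4, 5], [2]], Q = [[1, 2, 4, 5], [3]]

Insert each entry of the permutation into P by Schensted row insertion, recording in Q the position of each new cell.

Insert 2: appended to row 1. P = [[2]].
Insert 3: appended to row 1. P = [[2, 3]].
Insert 1: 1 bumps 2 from row 1; 2 starts row 2. P = [[1, 3], [2]].
Insert 4: appended to row 1. P = [[1, 3, 4], [2]].
Insert 5: appended to row 1. P = [[1, 3, 4, 5], [2]].

So P = [[1, 3, 4, 5], [2]], Q = [[1, 2, 4, 5], [3]].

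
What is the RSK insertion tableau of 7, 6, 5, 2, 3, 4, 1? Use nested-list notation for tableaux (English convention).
Insert 7: appended to row 1. P = [[7]].
Insert 6: 6 bumps 7 from row 1; 7 starts row 2. P = [[6], [7]].
Insert 5: 5 bumps 6 from row 1; 6 bumps 7 from row 2; 7 starts row 3. P = [[5], [6], [7]].
Insert 2: 2 bumps 5 from row 1; 5 bumps 6 from row 2; 6 bumps 7 from row 3; 7 starts row 4. P = [[2], [5], [6], [7]].
Insert 3: appended to row 1. P = [[2, 3], [5], [6], [7]].
Insert 4: appended to row 1. P = [[2, 3, 4], [5], [6], [7]].
Insert 1: 1 bumps 2 from row 1; 2 bumps 5 from row 2; 5 bumps 6 from row 3; 6 bumps 7 from row 4; 7 starts row 5. P = [[1, 3, 4], [2], [5], [6], [7]].

So P = [[1, 3, 4], [2], [5], [6], [7]].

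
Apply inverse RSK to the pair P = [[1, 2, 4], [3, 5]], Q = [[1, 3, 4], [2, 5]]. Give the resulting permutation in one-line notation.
3 1 2 5 4

Reverse the RSK construction: for i from n down to 1, find the cell of Q containing i, remove the entry at that cell from P, and reverse-bump it up through P; the value ejected from row 1 is w(i).

Step i=5: Q has 5 at row 2, column 2; remove 5 from row 2 of P and reverse-bump: 5 enters row 1 and ejects 4. So w(5) = 4. P is now [[1, 2, 5], [3]].
Step i=4: Q has 4 at row 1, column 3; remove that cell from P, ejecting 5. So w(4) = 5. P is now [[1, 2], [3]].
Step i=3: Q has 3 at row 1, column 2; remove that cell from P, ejecting 2. So w(3) = 2. P is now [[1], [3]].
Step i=2: Q has 2 at row 2, column 1; remove 3 from row 2 of P and reverse-bump: 3 enters row 1 and ejects 1. So w(2) = 1. P is now [[3]].
Step i=1: Q has 1 at row 1, column 1; remove that cell from P, ejecting 3. So w(1) = 3. P is now [].

So w = 3 1 2 5 4.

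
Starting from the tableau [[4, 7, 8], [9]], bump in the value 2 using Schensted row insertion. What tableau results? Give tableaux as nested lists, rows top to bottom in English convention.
In row 1, 2 replaces 4 (the leftmost entry greater than 2); 4 is bumped to row 2. In row 2, 4 replaces 9 (the leftmost entry greater than 4); 9 is bumped to row 3. 9 starts a new row 3. The new tableau is [[2, 7, 8], [4], [9]].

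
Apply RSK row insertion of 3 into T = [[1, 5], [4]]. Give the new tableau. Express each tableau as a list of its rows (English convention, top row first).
In row 1, 3 replaces 5 (the leftmost entry greater than 3); 5 is bumped to row 2. 5 is appended to row 2. The new tableau is [[1, 3], [4, 5]].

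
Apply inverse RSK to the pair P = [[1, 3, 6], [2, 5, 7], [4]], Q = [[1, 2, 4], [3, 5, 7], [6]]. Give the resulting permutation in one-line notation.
4 5 2 7 3 1 6

Reverse the RSK construction: for i from n down to 1, find the cell of Q containing i, remove the entry at that cell from P, and reverse-bump it up through P; the value ejected from row 1 is w(i).

Step i=7: Q has 7 at row 2, column 3; remove 7 from row 2 of P and reverse-bump: 7 enters row 1 and ejects 6. So w(7) = 6. P is now [[1, 3, 7], [2, 5], [4]].
Step i=6: Q has 6 at row 3, column 1; remove 4 from row 3 of P and reverse-bump: 4 enters row 2 and ejects 2; 2 enters row 1 and ejects 1. So w(6) = 1. P is now [[2, 3, 7], [4, 5]].
Step i=5: Q has 5 at row 2, column 2; remove 5 from row 2 of P and reverse-bump: 5 enters row 1 and ejects 3. So w(5) = 3. P is now [[2, 5, 7], [4]].
Step i=4: Q has 4 at row 1, column 3; remove that cell from P, ejecting 7. So w(4) = 7. P is now [[2, 5], [4]].
Step i=3: Q has 3 at row 2, column 1; remove 4 from row 2 of P and reverse-bump: 4 enters row 1 and ejects 2. So w(3) = 2. P is now [[4, 5]].
Step i=2: Q has 2 at row 1, column 2; remove that cell from P, ejecting 5. So w(2) = 5. P is now [[4]].
Step i=1: Q has 1 at row 1, column 1; remove that cell from P, ejecting 4. So w(1) = 4. P is now [].

So w = 4 5 2 7 3 1 6.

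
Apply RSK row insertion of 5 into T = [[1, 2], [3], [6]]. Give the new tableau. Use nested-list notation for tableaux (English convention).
5 is larger than every entry of row 1, so it is appended to row 1. The new tableau is [[1, 2, 5], [3], [6]].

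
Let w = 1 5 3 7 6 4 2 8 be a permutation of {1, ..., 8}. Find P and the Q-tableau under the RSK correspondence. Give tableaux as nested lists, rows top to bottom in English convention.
Insert each entry of the permutation into P by Schensted row insertion, recording in Q the position of each new cell.

After inserting 1: P = [[1]].
After inserting 5: P = [[1, 5]].
After inserting 3: P = [[1, 3], [5]].
After inserting 7: P = [[1, 3, 7], [5]].
After inserting 6: P = [[1, 3, 6], [5, 7]].
After inserting 4: P = [[1, 3, 4], [5, 6], [7]].
After inserting 2: P = [[1, 2, 4], [3, 6], [5], [7]].
After inserting 8: P = [[1, 2, 4, 8], [3, 6], [5], [7]].

So P = [[1, 2, 4, 8], [3, 6], [5], [7]], Q = [[1, 2, 4, 8], [3, 5], [6], [7]].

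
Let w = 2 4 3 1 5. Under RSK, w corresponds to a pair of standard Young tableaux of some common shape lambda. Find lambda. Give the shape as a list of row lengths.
[3, 1, 1]

Row-insert each entry into an empty tableau.

After inserting 2: P = [[2]].
After inserting 4: P = [[2, 4]].
After inserting 3: P = [[2, 3], [4]].
After inserting 1: P = [[1, 3], [2], [4]].
After inserting 5: P = [[1, 3, 5], [2], [4]].

The final insertion tableau P = [[1, 3, 5], [2], [4]] has shape [3, 1, 1].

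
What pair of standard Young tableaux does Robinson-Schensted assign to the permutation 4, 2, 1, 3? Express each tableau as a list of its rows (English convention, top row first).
P = [[1, 3], [2], [4]], Q = [[1, 4], [2], [3]]

Insert each entry of the permutation into P by Schensted row insertion, recording in Q the position of each new cell.

Insert 4: appended to row 1. P = [[4]], Q = [[1]].
Insert 2: 2 bumps 4 from row 1; 4 starts row 2. P = [[2], [4]], Q = [[1], [2]].
Insert 1: 1 bumps 2 from row 1; 2 bumps 4 from row 2; 4 starts row 3. P = [[1], [2], [4]], Q = [[1], [2], [3]].
Insert 3: appended to row 1. P = [[1, 3], [2], [4]], Q = [[1, 4], [2], [3]].

So P = [[1, 3], [2], [4]], Q = [[1, 4], [2], [3]].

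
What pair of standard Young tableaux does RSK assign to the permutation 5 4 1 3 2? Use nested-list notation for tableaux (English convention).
P = [[1, 2], [3], [4], [5]], Q = [[1, 4], [2], [3], [5]]

Insert each entry of the permutation into P by Schensted row insertion, recording in Q the position of each new cell.

After inserting 5: P = [[5]].
After inserting 4: P = [[4], [5]].
After inserting 1: P = [[1], [4], [5]].
After inserting 3: P = [[1, 3], [4], [5]].
After inserting 2: P = [[1, 2], [3], [4], [5]].

So P = [[1, 2], [3], [4], [5]], Q = [[1, 4], [2], [3], [5]].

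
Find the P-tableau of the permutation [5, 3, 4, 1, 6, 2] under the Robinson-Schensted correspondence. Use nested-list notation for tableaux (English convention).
Insert 5: appended to row 1. P = [[5]].
Insert 3: 3 bumps 5 from row 1; 5 starts row 2. P = [[3], [5]].
Insert 4: appended to row 1. P = [[3, 4], [5]].
Insert 1: 1 bumps 3 from row 1; 3 bumps 5 from row 2; 5 starts row 3. P = [[1, 4], [3], [5]].
Insert 6: appended to row 1. P = [[1, 4, 6], [3], [5]].
Insert 2: 2 bumps 4 from row 1; 4 appends to row 2. P = [[1, 2, 6], [3, 4], [5]].

So P = [[1, 2, 6], [3, 4], [5]].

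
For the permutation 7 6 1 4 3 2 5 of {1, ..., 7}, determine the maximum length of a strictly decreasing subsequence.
5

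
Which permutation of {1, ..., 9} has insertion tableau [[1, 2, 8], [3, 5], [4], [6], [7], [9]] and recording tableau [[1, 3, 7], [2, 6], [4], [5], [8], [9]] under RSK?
9 4 7 6 1 5 8 3 2

Reverse RSK: for i = n, n-1, ..., 1, locate i in Q, remove the corresponding corner cell from P, and reverse-bump its entry up through P; the value ejected from row 1 is w(i).

So w = 9 4 7 6 1 5 8 3 2.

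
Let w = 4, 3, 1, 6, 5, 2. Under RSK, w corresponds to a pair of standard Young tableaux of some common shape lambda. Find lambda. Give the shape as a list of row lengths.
[2, 2, 2]

Row-insert each entry into an empty tableau.

After inserting 4: P = [[4]].
After inserting 3: P = [[3], [4]].
After inserting 1: P = [[1], [3], [4]].
After inserting 6: P = [[1, 6], [3], [4]].
After inserting 5: P = [[1, 5], [3, 6], [4]].
After inserting 2: P = [[1, 2], [3, 5], [4, 6]].

The final insertion tableau P = [[1, 2], [3, 5], [4, 6]] has shape [2, 2, 2].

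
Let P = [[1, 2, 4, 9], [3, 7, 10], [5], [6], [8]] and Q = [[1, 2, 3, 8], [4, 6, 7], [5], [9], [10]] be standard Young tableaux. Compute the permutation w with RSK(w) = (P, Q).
6 8 10 7 1 3 5 9 4 2

Reverse the RSK construction: for i from n down to 1, find the cell of Q containing i, remove the entry at that cell from P, and reverse-bump it up through P; the value ejected from row 1 is w(i).

Step i=10: Q has 10 at row 5, column 1; remove 8 from row 5 of P and reverse-bump: 8 enters row 4 and ejects 6; 6 enters row 3 and ejects 5; 5 enters row 2 and ejects 3; 3 enters row 1 and ejects 2. So w(10) = 2. P is now [[1, 3, 4, 9], [5, 7, 10], [6], [8]].
Step i=9: Q has 9 at row 4, column 1; remove 8 from row 4 of P and reverse-bump: 8 enters row 3 and ejects 6; 6 enters row 2 and ejects 5; 5 enters row 1 and ejects 4. So w(9) = 4. P is now [[1, 3, 5, 9], [6, 7, 10], [8]].
Step i=8: Q has 8 at row 1, column 4; remove that cell from P, ejecting 9. So w(8) = 9. P is now [[1, 3, 5], [6, 7, 10], [8]].
Step i=7: Q has 7 at row 2, column 3; remove 10 from row 2 of P and reverse-bump: 10 enters row 1 and ejects 5. So w(7) = 5. P is now [[1, 3, 10], [6, 7], [8]].
Step i=6: Q has 6 at row 2, column 2; remove 7 from row 2 of P and reverse-bump: 7 enters row 1 and ejects 3. So w(6) = 3. P is now [[1, 7, 10], [6], [8]].
Step i=5: Q has 5 at row 3, column 1; remove 8 from row 3 of P and reverse-bump: 8 enters row 2 and ejects 6; 6 enters row 1 and ejects 1. So w(5) = 1. P is now [[6, 7, 10], [8]].
Step i=4: Q has 4 at row 2, column 1; remove 8 from row 2 of P and reverse-bump: 8 enters row 1 and ejects 7. So w(4) = 7. P is now [[6, 8, 10]].
Step i=3: Q has 3 at row 1, column 3; remove that cell from P, ejecting 10. So w(3) = 10. P is now [[6, 8]].
Step i=2: Q has 2 at row 1, column 2; remove that cell from P, ejecting 8. So w(2) = 8. P is now [[6]].
Step i=1: Q has 1 at row 1, column 1; remove that cell from P, ejecting 6. So w(1) = 6. P is now [].

So w = 6 8 10 7 1 3 5 9 4 2.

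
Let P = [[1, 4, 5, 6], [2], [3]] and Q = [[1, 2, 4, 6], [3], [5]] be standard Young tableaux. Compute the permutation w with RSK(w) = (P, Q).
Reverse the RSK construction: for i from n down to 1, find the cell of Q containing i, remove the entry at that cell from P, and reverse-bump it up through P; the value ejected from row 1 is w(i).

Step i=6: Q has 6 at row 1, column 4; remove that cell from P, ejecting 6. So w(6) = 6. P is now [[1, 4, 5], [2], [3]].
Step i=5: Q has 5 at row 3, column 1; remove 3 from row 3 of P and reverse-bump: 3 enters row 2 and ejects 2; 2 enters row 1 and ejects 1. So w(5) = 1. P is now [[2, 4, 5], [3]].
Step i=4: Q has 4 at row 1, column 3; remove that cell from P, ejecting 5. So w(4) = 5. P is now [[2, 4], [3]].
Step i=3: Q has 3 at row 2, column 1; remove 3 from row 2 of P and reverse-bump: 3 enters row 1 and ejects 2. So w(3) = 2. P is now [[3, 4]].
Step i=2: Q has 2 at row 1, column 2; remove that cell from P, ejecting 4. So w(2) = 4. P is now [[3]].
Step i=1: Q has 1 at row 1, column 1; remove that cell from P, ejecting 3. So w(1) = 3. P is now [].

So w = 3 4 2 5 1 6.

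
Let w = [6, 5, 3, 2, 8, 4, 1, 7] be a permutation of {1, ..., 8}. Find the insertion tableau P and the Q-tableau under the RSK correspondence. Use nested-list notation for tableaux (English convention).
P = [[1, 4, 7], [2, 8], [3], [5], [6]], Q = [[1, 5, 8], [2, 6], [3], [4], [7]]

Insert each entry of the permutation into P by Schensted row insertion, recording in Q the position of each new cell.

Insert 6: appended to row 1. P = [[6]].
Insert 5: 5 bumps 6 from row 1; 6 starts row 2. P = [[5], [6]].
Insert 3: 3 bumps 5 from row 1; 5 bumps 6 from row 2; 6 starts row 3. P = [[3], [5], [6]].
Insert 2: 2 bumps 3 from row 1; 3 bumps 5 from row 2; 5 bumps 6 from row 3; 6 starts row 4. P = [[2], [3], [5], [6]].
Insert 8: appended to row 1. P = [[2, 8], [3], [5], [6]].
Insert 4: 4 bumps 8 from row 1; 8 appends to row 2. P = [[2, 4], [3, 8], [5], [6]].
Insert 1: 1 bumps 2 from row 1; 2 bumps 3 from row 2; 3 bumps 5 from row 3; 5 bumps 6 from row 4; 6 starts row 5. P = [[1, 4], [2, 8], [3], [5], [6]].
Insert 7: appended to row 1. P = [[1, 4, 7], [2, 8], [3], [5], [6]].

So P = [[1, 4, 7], [2, 8], [3], [5], [6]], Q = [[1, 5, 8], [2, 6], [3], [4], [7]].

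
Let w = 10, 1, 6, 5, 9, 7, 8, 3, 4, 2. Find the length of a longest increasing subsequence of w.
4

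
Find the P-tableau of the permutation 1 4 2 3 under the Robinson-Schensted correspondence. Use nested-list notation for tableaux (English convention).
After inserting 1: P = [[1]].
After inserting 4: P = [[1, 4]].
After inserting 2: P = [[1, 2], [4]].
After inserting 3: P = [[1, 2, 3], [4]].

So P = [[1, 2, 3], [4]].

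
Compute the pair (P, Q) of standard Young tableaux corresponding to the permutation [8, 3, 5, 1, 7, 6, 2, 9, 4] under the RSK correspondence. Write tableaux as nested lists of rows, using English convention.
P = [[1, 2, 4, 9], [3, 5, 6], [7], [8]], Q = [[1, 3, 5, 8], [2, 6, 9], [4], [7]]

Insert each entry of the permutation into P by Schensted row insertion, recording in Q the position of each new cell.

Insert 8: appended to row 1. P = [[8]].
Insert 3: 3 bumps 8 from row 1; 8 starts row 2. P = [[3], [8]].
Insert 5: appended to row 1. P = [[3, 5], [8]].
Insert 1: 1 bumps 3 from row 1; 3 bumps 8 from row 2; 8 starts row 3. P = [[1, 5], [3], [8]].
Insert 7: appended to row 1. P = [[1, 5, 7], [3], [8]].
Insert 6: 6 bumps 7 from row 1; 7 appends to row 2. P = [[1, 5, 6], [3, 7], [8]].
Insert 2: 2 bumps 5 from row 1; 5 bumps 7 from row 2; 7 bumps 8 from row 3; 8 starts row 4. P = [[1, 2, 6], [3, 5], [7], [8]].
Insert 9: appended to row 1. P = [[1, 2, 6, 9], [3, 5], [7], [8]].
Insert 4: 4 bumps 6 from row 1; 6 appends to row 2. P = [[1, 2, 4, 9], [3, 5, 6], [7], [8]].

So P = [[1, 2, 4, 9], [3, 5, 6], [7], [8]], Q = [[1, 3, 5, 8], [2, 6, 9], [4], [7]].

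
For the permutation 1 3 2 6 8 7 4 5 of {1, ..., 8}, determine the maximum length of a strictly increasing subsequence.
4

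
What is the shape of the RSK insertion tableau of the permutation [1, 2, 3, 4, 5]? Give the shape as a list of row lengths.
[5]

Row-insert each entry into an empty tableau.

After inserting 1: P = [[1]].
After inserting 2: P = [[1, 2]].
After inserting 3: P = [[1, 2, 3]].
After inserting 4: P = [[1, 2, 3, 4]].
After inserting 5: P = [[1, 2, 3, 4, 5]].

The final insertion tableau P = [[1, 2, 3, 4, 5]] has shape [5].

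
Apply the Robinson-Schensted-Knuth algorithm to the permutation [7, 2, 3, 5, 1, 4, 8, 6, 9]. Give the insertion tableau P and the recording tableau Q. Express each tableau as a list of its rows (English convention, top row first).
P = [[1, 3, 4, 6, 9], [2, 5, 8], [7]], Q = [[1, 3, 4, 7, 9], [2, 6, 8], [5]]

Insert each entry of the permutation into P by Schensted row insertion, recording in Q the position of each new cell.

Insert 7: appended to row 1. P = [[7]].
Insert 2: 2 bumps 7 from row 1; 7 starts row 2. P = [[2], [7]].
Insert 3: appended to row 1. P = [[2, 3], [7]].
Insert 5: appended to row 1. P = [[2, 3, 5], [7]].
Insert 1: 1 bumps 2 from row 1; 2 bumps 7 from row 2; 7 starts row 3. P = [[1, 3, 5], [2], [7]].
Insert 4: 4 bumps 5 from row 1; 5 appends to row 2. P = [[1, 3, 4], [2, 5], [7]].
Insert 8: appended to row 1. P = [[1, 3, 4, 8], [2, 5], [7]].
Insert 6: 6 bumps 8 from row 1; 8 appends to row 2. P = [[1, 3, 4, 6], [2, 5, 8], [7]].
Insert 9: appended to row 1. P = [[1, 3, 4, 6, 9], [2, 5, 8], [7]].

So P = [[1, 3, 4, 6, 9], [2, 5, 8], [7]], Q = [[1, 3, 4, 7, 9], [2, 6, 8], [5]].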